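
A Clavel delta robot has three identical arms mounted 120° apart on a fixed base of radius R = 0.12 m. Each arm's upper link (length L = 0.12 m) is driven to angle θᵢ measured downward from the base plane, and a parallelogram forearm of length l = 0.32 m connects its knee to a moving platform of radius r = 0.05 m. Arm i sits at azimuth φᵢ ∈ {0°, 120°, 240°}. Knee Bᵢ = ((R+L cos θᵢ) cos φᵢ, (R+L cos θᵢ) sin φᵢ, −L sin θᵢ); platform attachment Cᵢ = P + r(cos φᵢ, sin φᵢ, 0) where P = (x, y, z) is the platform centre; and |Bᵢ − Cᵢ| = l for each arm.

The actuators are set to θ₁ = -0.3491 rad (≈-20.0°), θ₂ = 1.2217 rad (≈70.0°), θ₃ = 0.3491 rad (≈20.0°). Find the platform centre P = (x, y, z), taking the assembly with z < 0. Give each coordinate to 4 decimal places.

(0.1411, -0.1117, -0.2559)

centre 1 = (0.1828·cos0.0°, 0.1828·sin0.0°, 0.0410) = (0.1828, 0.0000, 0.0410)
centre 2 = (0.1110·cos120.0°, 0.1110·sin120.0°, -0.1128) = (-0.0555, 0.0962, -0.1128)
arm 3 at φ=240.0°: (R−r)+L cos θ3 = 0.1828;  centre 3 = (-0.0914, -0.1583, -0.0410)
subtract pairs → two planes through P
plane₁₂: -0.4766x+0.1923y+-0.3076z = -0.0100
Cramer: x(z) = 0.0124-0.5031z;  y(z) = -0.0215+0.3528z
sphere 1 gives Az²+Bz+C=0 with A=1.3776, B=0.0742, C=-0.0712;  B²−4AC=0.3980;  roots -0.2559, 0.2021;  negative root z = -0.2559
x = 0.1411, y = -0.1117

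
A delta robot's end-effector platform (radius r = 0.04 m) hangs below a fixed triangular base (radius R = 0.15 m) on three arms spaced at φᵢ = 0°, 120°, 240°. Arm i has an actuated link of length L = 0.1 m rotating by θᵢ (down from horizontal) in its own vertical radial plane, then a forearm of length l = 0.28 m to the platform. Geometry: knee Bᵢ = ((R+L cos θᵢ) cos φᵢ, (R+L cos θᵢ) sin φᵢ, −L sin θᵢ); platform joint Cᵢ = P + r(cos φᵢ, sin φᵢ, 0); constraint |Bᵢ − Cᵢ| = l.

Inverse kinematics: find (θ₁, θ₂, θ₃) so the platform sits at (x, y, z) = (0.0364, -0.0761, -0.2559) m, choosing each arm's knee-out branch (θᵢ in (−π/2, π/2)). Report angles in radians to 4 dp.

φ1=0.0° → target in arm frame (0.0364, -0.0761)
  A cos θ + B sin θ = C:  0.0736·cos θ + -0.2559·sin θ = -0.0415
  θ1 = atan2(B,A) + arccos(C/0.2663) = 0.4364
rotate P by −φ2: (-0.0841, 0.0065, -0.2559)
  e−x'=0.1941;  (l²−L²−(e−x')²−y'²−z²)/2L = -0.1740
  γ=atan2(-0.2559,0.1941)=-0.9219;  ψ=arccos(-0.5418)=2.1434;  θ2=γ+ψ≈1.2215
rotate P by −φ3: (0.0477, 0.0696, -0.2559)
  A cos θ + B sin θ = C:  0.0623·cos θ + -0.2559·sin θ = -0.0290
  √(A²+B²)=0.2634;  θ3 = -1.3320+1.6812 ≈ 0.3492

θ₁ = 0.4364, θ₂ = 1.2215, θ₃ = 0.3492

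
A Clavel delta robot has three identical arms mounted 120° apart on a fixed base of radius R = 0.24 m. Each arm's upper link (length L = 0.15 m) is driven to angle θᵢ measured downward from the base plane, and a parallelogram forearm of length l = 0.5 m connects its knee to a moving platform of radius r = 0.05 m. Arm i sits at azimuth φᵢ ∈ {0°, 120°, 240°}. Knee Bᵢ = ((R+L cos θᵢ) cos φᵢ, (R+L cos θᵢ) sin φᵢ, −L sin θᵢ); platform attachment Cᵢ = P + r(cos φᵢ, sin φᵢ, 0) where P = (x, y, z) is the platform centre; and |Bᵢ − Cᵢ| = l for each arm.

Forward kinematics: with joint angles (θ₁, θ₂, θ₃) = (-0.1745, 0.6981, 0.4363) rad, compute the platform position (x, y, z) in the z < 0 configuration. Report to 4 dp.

(0.0970, -0.0340, -0.4109)

O1 = (0.3377·cos0.0°, 0.3377·sin0.0°, 0.0260) = (0.3377, 0.0000, 0.0260)
φ2=120.0°: virtual centre (-0.1525, 0.2641, -0.0964), radius l
O3 = (0.3259·cos240.0°, 0.3259·sin240.0°, -0.0634) = (-0.1630, -0.2823, -0.0634)
eliminate P² terms by subtracting sphere 1 from 2 and 3
[-0.9804 0.5281 -0.2449]·P = -0.0125;  [-1.0014 -0.5646 -0.1789]·P = -0.0045
det = 1.0823;  x = 0.0087+-0.2150z,  y = -0.0075+0.0646z
quadratic in z: (1.0504)z²+(0.0885)z+(-0.1410)=0, √Δ=0.7748 → z ∈ {-0.4109, 0.3267}; z = -0.4109 (taking z<0)
x = 0.0970, y = -0.0340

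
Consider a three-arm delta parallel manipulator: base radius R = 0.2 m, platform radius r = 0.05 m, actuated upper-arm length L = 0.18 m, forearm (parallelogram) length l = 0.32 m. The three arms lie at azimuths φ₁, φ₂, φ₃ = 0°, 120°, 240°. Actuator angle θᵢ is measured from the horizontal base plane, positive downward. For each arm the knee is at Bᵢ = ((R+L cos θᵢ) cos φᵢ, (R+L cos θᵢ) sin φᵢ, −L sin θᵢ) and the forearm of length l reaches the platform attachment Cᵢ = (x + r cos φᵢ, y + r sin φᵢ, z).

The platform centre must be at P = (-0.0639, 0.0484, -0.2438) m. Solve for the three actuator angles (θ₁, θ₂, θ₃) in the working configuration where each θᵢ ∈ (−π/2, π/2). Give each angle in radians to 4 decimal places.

φ1=0.0° → target in arm frame (-0.0639, 0.0484)
  A=0.2139, B=-0.2438, C=(l²−L²−A²−y'²−z²)/(2L)=-0.1043
  γ=atan2(-0.2438,0.2139)=-0.8506;  ψ=arccos(-0.3215)=1.8981;  θ1=γ+ψ≈1.0474
φ2=120.0° → target in arm frame (0.0739, 0.0311)
  A=0.0761, B=-0.2438, C=(l²−L²−A²−y'²−z²)/(2L)=0.0105
  θ2 = atan2(B,A) + arccos(C/0.2554) = 0.2614
arm 3 (φ=240.0°): x'=-0.0100, y'=-0.0795
  e−x'=0.1600;  (l²−L²−(e−x')²−y'²−z²)/2L = -0.0593
  θ3 = atan2(B,A) + arccos(C/0.2916) = 0.7855

θ₁ = 1.0474, θ₂ = 0.2614, θ₃ = 0.7855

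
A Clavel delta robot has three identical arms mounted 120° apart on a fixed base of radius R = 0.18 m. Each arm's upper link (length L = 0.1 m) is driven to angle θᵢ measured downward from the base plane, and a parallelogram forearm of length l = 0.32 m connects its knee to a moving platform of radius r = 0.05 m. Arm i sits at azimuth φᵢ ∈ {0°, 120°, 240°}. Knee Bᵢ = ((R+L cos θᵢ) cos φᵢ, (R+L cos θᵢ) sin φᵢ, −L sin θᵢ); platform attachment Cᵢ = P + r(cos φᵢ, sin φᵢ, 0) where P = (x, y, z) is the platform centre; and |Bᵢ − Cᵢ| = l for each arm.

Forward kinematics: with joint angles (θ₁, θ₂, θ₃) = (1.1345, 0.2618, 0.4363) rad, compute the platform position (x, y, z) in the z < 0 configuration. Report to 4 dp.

(-0.0804, 0.0135, -0.2865)

arm 1 at φ=0.0°: ρ1 = 0.1723;  O1 = (0.1723, 0.0000, -0.0906)
O2 = (0.2266·cos120.0°, 0.2266·sin120.0°, -0.0259) = (-0.1133, 0.1962, -0.0259)
φ3=240.0°: virtual centre (-0.1103, -0.1911, -0.0423), radius l
|O₂|²−|O₁|² = 0.0141;  |O₃|²−|O₁|² = 0.0126
plane₁₂: -0.5711x+0.3925y+0.1295z = 0.0141
det = 0.4401;  x = -0.0235+0.1987z,  y = 0.0018+-0.0408z
quadratic in z: (1.0412)z²+(0.1033)z+(-0.0559)=0, √Δ=0.4933 → z ∈ {-0.2865, 0.1873}; z = -0.2865 (taking z<0)
x = -0.0804, y = 0.0135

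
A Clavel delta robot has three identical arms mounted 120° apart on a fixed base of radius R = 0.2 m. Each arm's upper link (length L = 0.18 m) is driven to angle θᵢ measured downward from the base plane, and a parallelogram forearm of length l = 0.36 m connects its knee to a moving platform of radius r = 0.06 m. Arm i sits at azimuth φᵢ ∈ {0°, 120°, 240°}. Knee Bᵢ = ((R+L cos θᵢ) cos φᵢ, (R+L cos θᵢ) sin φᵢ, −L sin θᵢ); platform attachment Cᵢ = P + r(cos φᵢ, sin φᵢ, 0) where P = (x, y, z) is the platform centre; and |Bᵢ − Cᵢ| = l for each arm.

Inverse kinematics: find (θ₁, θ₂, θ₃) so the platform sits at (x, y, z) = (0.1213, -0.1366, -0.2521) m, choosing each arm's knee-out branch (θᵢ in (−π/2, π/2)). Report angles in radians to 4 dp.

θ₁ = -0.0875, θ₂ = 1.3962, θ₃ = 0.3491

rotate P by −φ1: (0.1213, -0.1366, -0.2521)
  A cos θ + B sin θ = C:  0.0187·cos θ + -0.2521·sin θ = 0.0407
  θ1 = atan2(B,A) + arccos(C/0.2528) = -0.0875
arm 2 (φ=120.0°): x'=-0.1789, y'=-0.0367
  e−x'=0.3189;  (l²−L²−(e−x')²−y'²−z²)/2L = -0.1929
  γ=atan2(-0.2521,0.3189)=-0.6689;  ψ=arccos(-0.4744)=2.0651;  θ2=γ+ψ≈1.3962
arm 3 (φ=240.0°): x'=0.0576, y'=0.1733
  A cos θ + B sin θ = C:  0.0824·cos θ + -0.2521·sin θ = -0.0088
  θ3 = atan2(B,A) + arccos(C/0.2652) = 0.3491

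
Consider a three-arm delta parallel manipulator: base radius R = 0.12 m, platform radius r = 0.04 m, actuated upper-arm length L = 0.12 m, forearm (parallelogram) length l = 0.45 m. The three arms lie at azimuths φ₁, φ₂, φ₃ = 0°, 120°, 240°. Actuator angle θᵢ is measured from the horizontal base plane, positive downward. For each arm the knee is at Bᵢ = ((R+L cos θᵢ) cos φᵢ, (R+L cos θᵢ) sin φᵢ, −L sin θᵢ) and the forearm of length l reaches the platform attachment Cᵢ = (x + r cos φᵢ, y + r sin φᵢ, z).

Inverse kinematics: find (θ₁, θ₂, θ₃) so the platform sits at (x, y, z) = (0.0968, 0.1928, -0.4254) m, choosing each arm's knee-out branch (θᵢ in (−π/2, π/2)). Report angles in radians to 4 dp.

θ₁ = 0.2618, θ₂ = 0.1744, θ₃ = 1.3090

arm 1 (φ=0.0°): x'=0.0968, y'=0.1928
  A=-0.0168, B=-0.4254, C=(l²−L²−A²−y'²−z²)/(2L)=-0.1263
  γ=atan2(-0.4254,-0.0168)=-1.6103;  ψ=arccos(-0.2967)=1.8721;  θ1=γ+ψ≈0.2618
rotate P by −φ2: (0.1186, -0.1802, -0.4254)
  A cos θ + B sin θ = C:  -0.0386·cos θ + -0.4254·sin θ = -0.1118
  θ2 = atan2(B,A) + arccos(C/0.4271) = 0.1744
rotate P by −φ3: (-0.2154, -0.0126, -0.4254)
  A=0.2954, B=-0.4254, C=(l²−L²−A²−y'²−z²)/(2L)=-0.3344
  γ=atan2(-0.4254,0.2954)=-0.9639;  ψ=arccos(-0.6458)=2.2728;  θ3=γ+ψ≈1.3090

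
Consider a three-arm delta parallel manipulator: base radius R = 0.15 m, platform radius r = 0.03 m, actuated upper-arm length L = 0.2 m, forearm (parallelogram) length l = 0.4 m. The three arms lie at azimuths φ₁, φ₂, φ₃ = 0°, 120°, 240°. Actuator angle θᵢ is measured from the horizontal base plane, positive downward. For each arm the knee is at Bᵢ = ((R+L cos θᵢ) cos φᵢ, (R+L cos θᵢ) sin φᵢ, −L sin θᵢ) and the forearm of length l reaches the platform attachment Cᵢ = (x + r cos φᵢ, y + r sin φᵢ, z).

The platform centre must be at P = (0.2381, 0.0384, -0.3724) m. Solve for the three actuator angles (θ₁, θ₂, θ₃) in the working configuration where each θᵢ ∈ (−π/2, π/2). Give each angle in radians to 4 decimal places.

θ₁ = -0.0871, θ₂ = 1.2219, θ₃ = 1.3964

φ1=0.0° → target in arm frame (0.2381, 0.0384)
  A cos θ + B sin θ = C:  -0.1181·cos θ + -0.3724·sin θ = -0.0853
  γ=atan2(-0.3724,-0.1181)=-1.8779;  ψ=arccos(-0.2182)=1.7908;  θ1=γ+ψ≈-0.0871
arm 2 (φ=120.0°): x'=-0.0858, y'=-0.2254
  A=0.2058, B=-0.3724, C=(l²−L²−A²−y'²−z²)/(2L)=-0.2796
  √(A²+B²)=0.4255;  θ2 = -1.0659+2.2878 ≈ 1.2219
rotate P by −φ3: (-0.1523, 0.1870, -0.3724)
  A cos θ + B sin θ = C:  0.2723·cos θ + -0.3724·sin θ = -0.3195
  √(A²+B²)=0.4613;  θ3 = -0.9394+2.3358 ≈ 1.3964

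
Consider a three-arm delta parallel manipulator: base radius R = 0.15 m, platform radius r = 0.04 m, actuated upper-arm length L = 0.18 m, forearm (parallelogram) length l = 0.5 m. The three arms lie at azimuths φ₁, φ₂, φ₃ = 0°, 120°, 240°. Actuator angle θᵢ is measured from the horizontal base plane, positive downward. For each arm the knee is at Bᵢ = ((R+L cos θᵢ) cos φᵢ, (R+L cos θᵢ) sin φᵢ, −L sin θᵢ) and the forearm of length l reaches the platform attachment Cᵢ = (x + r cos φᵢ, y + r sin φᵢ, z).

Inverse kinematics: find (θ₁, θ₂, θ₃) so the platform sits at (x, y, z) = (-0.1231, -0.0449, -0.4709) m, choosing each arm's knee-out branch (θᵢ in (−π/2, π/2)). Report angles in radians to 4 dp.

θ₁ = 0.7852, θ₂ = 0.3490, θ₃ = 0.0871

φ1=0.0° → target in arm frame (-0.1231, -0.0449)
  e−x'=0.2331;  (l²−L²−(e−x')²−y'²−z²)/2L = -0.1681
  √(A²+B²)=0.5254;  θ1 = -1.1111+1.8963 ≈ 0.7852
φ2=120.0° → target in arm frame (0.0227, 0.1291)
  A=0.0873, B=-0.4709, C=(l²−L²−A²−y'²−z²)/(2L)=-0.0790
  θ2 = atan2(B,A) + arccos(C/0.4789) = 0.3490
φ3=240.0° → target in arm frame (0.1004, -0.0842)
  A=0.0096, B=-0.4709, C=(l²−L²−A²−y'²−z²)/(2L)=-0.0314
  θ3 = atan2(B,A) + arccos(C/0.4710) = 0.0871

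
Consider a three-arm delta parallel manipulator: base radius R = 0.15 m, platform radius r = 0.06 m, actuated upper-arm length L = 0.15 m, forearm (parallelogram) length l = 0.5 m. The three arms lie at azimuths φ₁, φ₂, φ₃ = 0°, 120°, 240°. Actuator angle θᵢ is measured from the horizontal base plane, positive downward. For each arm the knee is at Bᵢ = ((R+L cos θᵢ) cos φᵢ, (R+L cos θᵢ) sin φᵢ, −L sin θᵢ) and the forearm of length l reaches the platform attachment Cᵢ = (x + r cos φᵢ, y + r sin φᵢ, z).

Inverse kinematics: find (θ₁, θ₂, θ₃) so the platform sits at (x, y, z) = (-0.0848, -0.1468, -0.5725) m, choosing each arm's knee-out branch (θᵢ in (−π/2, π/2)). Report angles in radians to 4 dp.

θ₁ = 1.3094, θ₂ = 1.3092, θ₃ = 0.5239

φ1=0.0° → target in arm frame (-0.0848, -0.1468)
  A=0.1748, B=-0.5725, C=(l²−L²−A²−y'²−z²)/(2L)=-0.5079
  θ1 = atan2(B,A) + arccos(C/0.5986) = 1.3094
φ2=120.0° → target in arm frame (-0.0847, 0.1468)
  A cos θ + B sin θ = C:  0.1747·cos θ + -0.5725·sin θ = -0.5078
  θ2 = atan2(B,A) + arccos(C/0.5986) = 1.3092
φ3=240.0° → target in arm frame (0.1695, 0.0000)
  A cos θ + B sin θ = C:  -0.0795·cos θ + -0.5725·sin θ = -0.3553
  √(A²+B²)=0.5780;  θ3 = -1.7088+2.2328 ≈ 0.5239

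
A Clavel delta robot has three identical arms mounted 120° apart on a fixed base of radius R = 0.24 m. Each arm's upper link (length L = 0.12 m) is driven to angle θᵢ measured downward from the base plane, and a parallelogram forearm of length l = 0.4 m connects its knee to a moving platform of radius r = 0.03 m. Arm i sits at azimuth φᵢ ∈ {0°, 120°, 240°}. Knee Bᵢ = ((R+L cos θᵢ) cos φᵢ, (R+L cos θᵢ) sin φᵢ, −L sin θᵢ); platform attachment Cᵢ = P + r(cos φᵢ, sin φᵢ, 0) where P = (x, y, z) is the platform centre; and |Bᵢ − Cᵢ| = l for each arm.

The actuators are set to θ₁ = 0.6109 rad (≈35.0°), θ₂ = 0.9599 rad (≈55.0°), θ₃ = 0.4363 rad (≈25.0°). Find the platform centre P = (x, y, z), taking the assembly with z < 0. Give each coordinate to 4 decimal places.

O1 = (0.3083·cos0.0°, 0.3083·sin0.0°, -0.0688) = (0.3083, 0.0000, -0.0688)
arm 2 at φ=120.0°: ρ2 = 0.2788;  O2 = (-0.1394, 0.2415, -0.0983)
φ3=240.0°: virtual centre (-0.1594, -0.2761, -0.0507), radius l
|O₂|²−|O₁|² = -0.0124;  |O₃|²−|O₁|² = 0.0044
[-0.8954 0.4830 -0.0589]·P = -0.0124;  [-0.9354 -0.5521 0.0362]·P = 0.0044
det = 0.9461;  x = 0.0050+-0.0159z,  y = -0.0164+0.0926z
sphere 1 gives Az²+Bz+C=0 with A=1.0088, B=0.1443, C=-0.0630;  B²−4AC=0.2750;  roots -0.3314, 0.1884;  negative root z = -0.3314
x = 0.0102, y = -0.0471

(0.0102, -0.0471, -0.3314)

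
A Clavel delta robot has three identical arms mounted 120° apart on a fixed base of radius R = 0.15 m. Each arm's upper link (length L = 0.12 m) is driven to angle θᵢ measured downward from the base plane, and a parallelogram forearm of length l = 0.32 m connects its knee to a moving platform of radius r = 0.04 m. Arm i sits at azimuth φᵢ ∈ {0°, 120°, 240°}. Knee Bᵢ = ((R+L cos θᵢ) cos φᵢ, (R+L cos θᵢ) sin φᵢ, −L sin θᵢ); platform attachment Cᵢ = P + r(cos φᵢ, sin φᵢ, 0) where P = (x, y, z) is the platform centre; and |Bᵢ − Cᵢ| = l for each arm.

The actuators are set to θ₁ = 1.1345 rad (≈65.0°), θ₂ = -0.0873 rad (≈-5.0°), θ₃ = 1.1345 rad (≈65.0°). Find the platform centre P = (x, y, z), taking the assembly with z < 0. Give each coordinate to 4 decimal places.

(-0.0692, 0.1199, -0.2963)

arm 1 at φ=0.0°: (R−r)+L cos θ1 = 0.1607;  centre 1 = (0.1607, 0.0000, -0.1088)
φ2=120.0°: virtual centre (-0.1148, 0.1988, 0.0105), radius l
φ3=240.0°: virtual centre (-0.0804, -0.1392, -0.1088), radius l
|centre ₂|²−|centre ₁|² = 0.0151;  |centre ₃|²−|centre ₁|² = 0.0000
plane₁₂: -0.5510x+0.3976y+0.2384z = 0.0151
Cramer: x(z) = -0.0122+0.1924z;  y(z) = 0.0212-0.3332z
sphere 1 gives Az²+Bz+C=0 with A=1.1480, B=0.1369, C=-0.0602;  B²−4AC=0.2953;  roots -0.2963, 0.1770;  negative root z = -0.2963
x = -0.0692, y = 0.1199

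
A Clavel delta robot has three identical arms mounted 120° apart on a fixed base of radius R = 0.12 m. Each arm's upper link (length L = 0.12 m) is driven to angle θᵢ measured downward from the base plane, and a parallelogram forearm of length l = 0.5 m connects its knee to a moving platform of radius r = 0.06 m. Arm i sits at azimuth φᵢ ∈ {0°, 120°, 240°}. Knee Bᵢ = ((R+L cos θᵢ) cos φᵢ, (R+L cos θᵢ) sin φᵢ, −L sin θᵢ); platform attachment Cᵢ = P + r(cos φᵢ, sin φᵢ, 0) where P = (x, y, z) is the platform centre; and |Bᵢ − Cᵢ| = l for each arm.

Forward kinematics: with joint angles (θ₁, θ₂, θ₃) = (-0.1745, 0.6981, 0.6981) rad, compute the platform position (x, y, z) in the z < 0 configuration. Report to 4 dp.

arm 1 at φ=0.0°: ρ1 = 0.1782;  S1 = (0.1782, 0.0000, 0.0208)
arm 2 at φ=120.0°: ρ2 = 0.1519;  S2 = (-0.0760, 0.1316, -0.0771)
φ3=240.0°: virtual centre (-0.0760, -0.1316, -0.0771), radius l
eliminate P² terms by subtracting sphere 1 from 2 and 3
plane₁₂: -0.5083x+0.2631y+-0.1959z = -0.0031
Cramer: x(z) = 0.0062-0.3855z;  y(z) = 0.0000+0.0000z
quadratic in z: (1.1486)z²+(0.0909)z+(-0.2200)=0, √Δ=1.0094 → z ∈ {-0.4790, 0.3998}; z = -0.4790 (taking z<0)
x = 0.1908, y = 0.0000

(0.1908, 0.0000, -0.4790)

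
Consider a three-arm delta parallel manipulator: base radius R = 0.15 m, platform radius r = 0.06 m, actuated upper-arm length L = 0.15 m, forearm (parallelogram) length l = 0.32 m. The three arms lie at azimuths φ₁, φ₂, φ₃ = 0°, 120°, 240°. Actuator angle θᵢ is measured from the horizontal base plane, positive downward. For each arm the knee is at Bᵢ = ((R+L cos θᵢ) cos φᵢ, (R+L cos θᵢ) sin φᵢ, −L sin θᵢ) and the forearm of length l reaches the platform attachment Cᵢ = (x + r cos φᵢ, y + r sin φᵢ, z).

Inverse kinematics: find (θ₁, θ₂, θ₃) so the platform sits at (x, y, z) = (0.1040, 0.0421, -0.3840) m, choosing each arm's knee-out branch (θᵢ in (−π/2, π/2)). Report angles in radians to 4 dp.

arm 1 (φ=0.0°): x'=0.1040, y'=0.0421
  e−x'=-0.0140;  (l²−L²−(e−x')²−y'²−z²)/2L = -0.2317
  γ=atan2(-0.3840,-0.0140)=-1.6072;  ψ=arccos(-0.6031)=2.2182;  θ1=γ+ψ≈0.6110
rotate P by −φ2: (-0.0155, -0.1111, -0.3840)
  A cos θ + B sin θ = C:  0.1055·cos θ + -0.3840·sin θ = -0.3035
  γ=atan2(-0.3840,0.1055)=-1.3026;  ψ=arccos(-0.7620)=2.4372;  θ2=γ+ψ≈1.1347
arm 3 (φ=240.0°): x'=-0.0885, y'=0.0690
  A cos θ + B sin θ = C:  0.1785·cos θ + -0.3840·sin θ = -0.3472
  θ3 = atan2(B,A) + arccos(C/0.4234) = 1.3965

θ₁ = 0.6110, θ₂ = 1.1347, θ₃ = 1.3965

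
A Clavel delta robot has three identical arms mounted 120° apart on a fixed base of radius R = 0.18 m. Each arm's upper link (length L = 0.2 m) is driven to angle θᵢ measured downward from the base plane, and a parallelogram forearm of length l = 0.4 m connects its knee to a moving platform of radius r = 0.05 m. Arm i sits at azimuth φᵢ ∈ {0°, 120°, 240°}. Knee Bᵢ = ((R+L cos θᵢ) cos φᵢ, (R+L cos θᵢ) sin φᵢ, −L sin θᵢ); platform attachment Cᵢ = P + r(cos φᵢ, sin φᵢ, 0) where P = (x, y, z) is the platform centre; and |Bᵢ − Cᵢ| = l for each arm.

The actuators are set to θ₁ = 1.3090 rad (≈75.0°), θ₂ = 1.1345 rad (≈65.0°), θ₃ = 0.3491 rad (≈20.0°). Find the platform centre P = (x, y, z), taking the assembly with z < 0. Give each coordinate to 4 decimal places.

(-0.1118, -0.1232, -0.4353)

φ1=0.0°: virtual centre (0.1818, 0.0000, -0.1932), radius l
centre 2 = (0.2145·cos120.0°, 0.2145·sin120.0°, -0.1813) = (-0.1073, 0.1858, -0.1813)
φ3=240.0°: virtual centre (-0.1590, -0.2753, -0.0684), radius l
|centre ₂|²−|centre ₁|² = 0.0085;  |centre ₃|²−|centre ₁|² = 0.0354
plane₁₂: -0.5780x+0.3716y+0.0238z = 0.0085
det = 0.5715;  x = -0.0312+0.1852z,  y = -0.0257+0.2240z
into |P−centre ₁|² = l²: 1.0845z² + 0.2960z + -0.0767 = 0;  Δ = 0.4201;  z = -0.4353 or 0.1624 → z<0 root = -0.4353
x = -0.1118, y = -0.1232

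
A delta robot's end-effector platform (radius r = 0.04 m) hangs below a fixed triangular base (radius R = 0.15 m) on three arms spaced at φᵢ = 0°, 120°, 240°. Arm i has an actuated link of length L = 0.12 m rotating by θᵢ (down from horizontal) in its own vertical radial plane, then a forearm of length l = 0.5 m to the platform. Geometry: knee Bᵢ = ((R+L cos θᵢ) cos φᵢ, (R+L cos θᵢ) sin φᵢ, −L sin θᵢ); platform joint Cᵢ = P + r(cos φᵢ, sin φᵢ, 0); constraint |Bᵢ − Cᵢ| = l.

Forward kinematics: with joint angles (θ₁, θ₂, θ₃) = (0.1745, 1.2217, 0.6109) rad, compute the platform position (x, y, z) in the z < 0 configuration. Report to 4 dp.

(0.1351, -0.1034, -0.5011)

centre 1 = (0.2282·cos0.0°, 0.2282·sin0.0°, -0.0208) = (0.2282, 0.0000, -0.0208)
centre 2 = (0.1510·cos120.0°, 0.1510·sin120.0°, -0.1128) = (-0.0755, 0.1308, -0.1128)
φ3=240.0°: virtual centre (-0.1041, -0.1804, -0.0688), radius l
eliminate P² terms by subtracting sphere 1 from 2 and 3
linear system: -0.6074x+0.2616y = -0.0170−-0.1839z; -0.6647x+-0.3608y = -0.0044−-0.0960z
Cramer: x(z) = 0.0185-0.2327z;  y(z) = -0.0219+0.1626z
sphere 1 gives Az²+Bz+C=0 with A=1.0806, B=0.1321, C=-0.2051;  B²−4AC=0.9040;  roots -0.5011, 0.3788;  negative root z = -0.5011
x = 0.1351, y = -0.1034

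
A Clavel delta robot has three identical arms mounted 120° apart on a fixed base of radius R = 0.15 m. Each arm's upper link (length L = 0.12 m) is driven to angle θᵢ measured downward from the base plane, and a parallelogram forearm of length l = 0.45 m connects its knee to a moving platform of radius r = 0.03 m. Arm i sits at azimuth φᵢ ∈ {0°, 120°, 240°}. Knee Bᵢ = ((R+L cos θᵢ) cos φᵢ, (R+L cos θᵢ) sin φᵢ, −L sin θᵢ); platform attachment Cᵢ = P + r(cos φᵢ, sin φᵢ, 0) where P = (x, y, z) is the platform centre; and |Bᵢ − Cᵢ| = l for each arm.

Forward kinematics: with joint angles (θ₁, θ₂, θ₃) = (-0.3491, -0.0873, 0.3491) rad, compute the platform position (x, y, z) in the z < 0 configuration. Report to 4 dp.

centre 1 = (0.2328·cos0.0°, 0.2328·sin0.0°, 0.0410) = (0.2328, 0.0000, 0.0410)
arm 2 at φ=120.0°: ρ2 = 0.2395;  centre 2 = (-0.1198, 0.2075, 0.0105)
arm 3 at φ=240.0°: ρ3 = 0.2328;  centre 3 = (-0.1164, -0.2016, -0.0410)
eliminate P² terms by subtracting sphere 1 from 2 and 3
plane₁₂: -0.7051x+0.4149y+-0.0612z = 0.0016
det = 0.5740;  x = -0.0011+-0.1616z,  y = 0.0020+-0.1273z
sphere 1 gives Az²+Bz+C=0 with A=1.0423, B=-0.0070, C=-0.1461;  B²−4AC=0.6092;  roots -0.3711, 0.3778;  negative root z = -0.3711
x = 0.0588, y = 0.0492

(0.0588, 0.0492, -0.3711)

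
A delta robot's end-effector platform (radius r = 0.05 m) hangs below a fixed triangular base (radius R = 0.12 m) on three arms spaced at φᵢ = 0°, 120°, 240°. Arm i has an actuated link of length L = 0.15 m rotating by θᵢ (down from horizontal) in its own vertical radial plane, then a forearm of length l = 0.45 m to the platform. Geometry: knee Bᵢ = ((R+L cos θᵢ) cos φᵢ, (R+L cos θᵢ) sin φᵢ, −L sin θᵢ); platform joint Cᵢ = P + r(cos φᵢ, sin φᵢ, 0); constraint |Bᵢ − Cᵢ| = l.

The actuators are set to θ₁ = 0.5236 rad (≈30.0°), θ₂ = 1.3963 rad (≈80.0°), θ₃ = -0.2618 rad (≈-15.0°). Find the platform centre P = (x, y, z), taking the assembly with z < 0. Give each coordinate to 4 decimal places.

arm 1 at φ=0.0°: (R−r)+L cos θ1 = 0.1999;  O1 = (0.1999, 0.0000, -0.0750)
φ2=120.0°: virtual centre (-0.0480, 0.0832, -0.1477), radius l
O3 = (0.2149·cos240.0°, 0.2149·sin240.0°, 0.0388) = (-0.1074, -0.1861, 0.0388)
|O₂|²−|O₁|² = -0.0145;  |O₃|²−|O₁|² = 0.0021
plane₁₂: -0.4958x+0.1663y+-0.1454z = -0.0145
det = 0.2868;  x = 0.0177+-0.0567z,  y = -0.0348+0.7053z
into |P−O₁|² = l²: 1.5006z² + 0.1216z + -0.1624 = 0;  Δ = 0.9899;  z = -0.3720 or 0.2910 → z<0 root = -0.3720
x = 0.0388, y = -0.2972

(0.0388, -0.2972, -0.3720)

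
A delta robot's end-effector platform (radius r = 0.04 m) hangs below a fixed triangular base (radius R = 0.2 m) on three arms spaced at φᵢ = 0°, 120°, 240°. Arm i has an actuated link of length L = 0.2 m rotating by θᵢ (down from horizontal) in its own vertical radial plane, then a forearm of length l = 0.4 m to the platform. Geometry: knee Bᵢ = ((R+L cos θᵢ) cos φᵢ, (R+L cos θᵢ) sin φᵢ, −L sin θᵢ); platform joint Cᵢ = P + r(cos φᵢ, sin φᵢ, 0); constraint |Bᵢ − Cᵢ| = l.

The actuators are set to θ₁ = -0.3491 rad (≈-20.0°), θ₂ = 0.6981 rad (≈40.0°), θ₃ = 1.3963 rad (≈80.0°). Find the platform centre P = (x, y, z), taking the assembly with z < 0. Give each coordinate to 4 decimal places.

O1 = (0.3479·cos0.0°, 0.3479·sin0.0°, 0.0684) = (0.3479, 0.0000, 0.0684)
O2 = (0.3132·cos120.0°, 0.3132·sin120.0°, -0.1286) = (-0.1566, 0.2713, -0.1286)
arm 3 at φ=240.0°: ρ3 = 0.1947;  O3 = (-0.0974, -0.1686, -0.1970)
subtract pairs → two planes through P
plane₁₂: -1.0091x+0.5425y+-0.3939z = -0.0111
det = 0.8235;  x = 0.0369+-0.5110z,  y = 0.0481+-0.2243z
into |P−O₁|² = l²: 1.3114z² + 0.1595z + -0.0562 = 0;  Δ = 0.3205;  z = -0.2767 or 0.1550 → z<0 root = -0.2767
x = 0.1782, y = 0.1101

(0.1782, 0.1101, -0.2767)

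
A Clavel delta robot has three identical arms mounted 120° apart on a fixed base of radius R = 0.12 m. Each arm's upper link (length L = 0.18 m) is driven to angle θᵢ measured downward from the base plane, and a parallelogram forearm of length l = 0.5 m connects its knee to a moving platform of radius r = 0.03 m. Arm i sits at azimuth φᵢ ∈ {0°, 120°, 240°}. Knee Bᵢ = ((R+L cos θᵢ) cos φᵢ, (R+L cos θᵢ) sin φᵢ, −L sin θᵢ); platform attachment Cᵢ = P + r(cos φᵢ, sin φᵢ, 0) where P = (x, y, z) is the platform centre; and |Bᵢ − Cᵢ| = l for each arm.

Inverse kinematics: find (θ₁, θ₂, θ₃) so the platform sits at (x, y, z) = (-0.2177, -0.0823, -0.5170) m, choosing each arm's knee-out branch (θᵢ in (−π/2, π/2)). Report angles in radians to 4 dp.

θ₁ = 1.3092, θ₂ = 0.6982, θ₃ = 0.2619

arm 1 (φ=0.0°): x'=-0.2177, y'=-0.0823
  A=0.3077, B=-0.5170, C=(l²−L²−A²−y'²−z²)/(2L)=-0.4198
  θ1 = atan2(B,A) + arccos(C/0.6016) = 1.3092
rotate P by −φ2: (0.0376, 0.2297, -0.5170)
  A=0.0524, B=-0.5170, C=(l²−L²−A²−y'²−z²)/(2L)=-0.2922
  θ2 = atan2(B,A) + arccos(C/0.5197) = 0.6982
arm 3 (φ=240.0°): x'=0.1801, y'=-0.1474
  A=-0.0901, B=-0.5170, C=(l²−L²−A²−y'²−z²)/(2L)=-0.2209
  γ=atan2(-0.5170,-0.0901)=-1.7434;  ψ=arccos(-0.4210)=2.0053;  θ3=γ+ψ≈0.2619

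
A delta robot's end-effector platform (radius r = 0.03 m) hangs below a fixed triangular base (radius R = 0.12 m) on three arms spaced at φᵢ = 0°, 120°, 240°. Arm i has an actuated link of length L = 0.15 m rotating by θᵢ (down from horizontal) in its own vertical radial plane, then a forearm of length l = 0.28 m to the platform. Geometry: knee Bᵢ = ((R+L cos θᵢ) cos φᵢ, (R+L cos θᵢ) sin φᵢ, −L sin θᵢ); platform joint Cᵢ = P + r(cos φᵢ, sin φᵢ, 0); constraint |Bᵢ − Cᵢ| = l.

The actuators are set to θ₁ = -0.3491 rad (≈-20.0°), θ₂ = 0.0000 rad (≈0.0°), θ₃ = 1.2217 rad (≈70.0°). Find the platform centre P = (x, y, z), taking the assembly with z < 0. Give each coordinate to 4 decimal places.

(0.0858, 0.1089, -0.1620)

φ1=0.0°: virtual centre (0.2310, 0.0000, 0.0513), radius l
arm 2 at φ=120.0°: e+L cos θ2 = 0.2400;  centre 2 = (-0.1200, 0.2078, 0.0000)
centre 3 = (0.1413·cos240.0°, 0.1413·sin240.0°, -0.1410) = (-0.0707, -0.1224, -0.1410)
eliminate P² terms by subtracting sphere 1 from 2 and 3
linear system: -0.7019x+0.4157y = 0.0016−-0.1026z; -0.6032x+-0.2448y = -0.0161−-0.3845z
det = 0.4225;  x = 0.0149+-0.4377z,  y = 0.0291+-0.4923z
quadratic in z: (1.4339)z²+(0.0578)z+(-0.0283)=0, √Δ=0.4067 → z ∈ {-0.1620, 0.1216}; z = -0.1620 (taking z<0)
x = 0.0858, y = 0.1089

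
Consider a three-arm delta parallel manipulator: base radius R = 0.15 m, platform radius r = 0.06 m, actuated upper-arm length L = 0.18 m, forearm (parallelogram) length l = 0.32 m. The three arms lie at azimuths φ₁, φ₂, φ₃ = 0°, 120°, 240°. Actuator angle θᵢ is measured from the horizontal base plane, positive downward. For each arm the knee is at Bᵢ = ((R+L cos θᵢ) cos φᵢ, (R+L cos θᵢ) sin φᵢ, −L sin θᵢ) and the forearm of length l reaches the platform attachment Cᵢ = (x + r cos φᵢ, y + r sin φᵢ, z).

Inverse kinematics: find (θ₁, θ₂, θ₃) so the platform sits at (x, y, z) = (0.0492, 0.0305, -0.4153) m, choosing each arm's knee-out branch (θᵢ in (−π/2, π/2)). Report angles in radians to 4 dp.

arm 1 (φ=0.0°): x'=0.0492, y'=0.0305
  A cos θ + B sin θ = C:  0.0408·cos θ + -0.4153·sin θ = -0.2919
  √(A²+B²)=0.4173;  θ1 = -1.4729+2.3454 ≈ 0.8725
φ2=120.0° → target in arm frame (0.0018, -0.0579)
  A=0.0882, B=-0.4153, C=(l²−L²−A²−y'²−z²)/(2L)=-0.3156
  γ=atan2(-0.4153,0.0882)=-1.3616;  ψ=arccos(-0.7432)=2.4087;  θ2=γ+ψ≈1.0471
arm 3 (φ=240.0°): x'=-0.0510, y'=0.0274
  A cos θ + B sin θ = C:  0.1410·cos θ + -0.4153·sin θ = -0.3420
  γ=atan2(-0.4153,0.1410)=-1.2435;  ψ=arccos(-0.7797)=2.4650;  θ3=γ+ψ≈1.2215

θ₁ = 0.8725, θ₂ = 1.0471, θ₃ = 1.2215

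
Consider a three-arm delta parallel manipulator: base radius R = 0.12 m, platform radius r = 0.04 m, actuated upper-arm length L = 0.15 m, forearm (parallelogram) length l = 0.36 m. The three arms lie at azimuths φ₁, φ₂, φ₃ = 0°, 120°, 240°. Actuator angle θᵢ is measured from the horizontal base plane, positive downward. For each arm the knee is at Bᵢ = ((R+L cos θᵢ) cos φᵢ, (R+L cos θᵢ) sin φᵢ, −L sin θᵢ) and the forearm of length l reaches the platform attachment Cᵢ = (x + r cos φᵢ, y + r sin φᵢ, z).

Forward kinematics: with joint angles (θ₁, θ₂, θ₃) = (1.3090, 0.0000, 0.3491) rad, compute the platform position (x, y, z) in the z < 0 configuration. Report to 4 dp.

φ1=0.0°: virtual centre (0.1188, 0.0000, -0.1449), radius l
φ2=120.0°: virtual centre (-0.1150, 0.1992, 0.0000), radius l
arm 3 at φ=240.0°: ρ3 = 0.2210;  S3 = (-0.1105, -0.1914, -0.0513)
|S₂|²−|S₁|² = 0.0178;  |S₃|²−|S₁|² = 0.0163
linear system: -0.4676x+0.3984y = 0.0178−0.2898z; -0.4586x+-0.3827y = 0.0163−0.1872z
Cramer: x(z) = -0.0368+0.5128z;  y(z) = 0.0014-0.1254z
quadratic in z: (1.2787)z²+(0.1298)z+(-0.0844)=0, √Δ=0.6696 → z ∈ {-0.3126, 0.2111}; z = -0.3126 (taking z<0)
x = -0.1971, y = 0.0406

(-0.1971, 0.0406, -0.3126)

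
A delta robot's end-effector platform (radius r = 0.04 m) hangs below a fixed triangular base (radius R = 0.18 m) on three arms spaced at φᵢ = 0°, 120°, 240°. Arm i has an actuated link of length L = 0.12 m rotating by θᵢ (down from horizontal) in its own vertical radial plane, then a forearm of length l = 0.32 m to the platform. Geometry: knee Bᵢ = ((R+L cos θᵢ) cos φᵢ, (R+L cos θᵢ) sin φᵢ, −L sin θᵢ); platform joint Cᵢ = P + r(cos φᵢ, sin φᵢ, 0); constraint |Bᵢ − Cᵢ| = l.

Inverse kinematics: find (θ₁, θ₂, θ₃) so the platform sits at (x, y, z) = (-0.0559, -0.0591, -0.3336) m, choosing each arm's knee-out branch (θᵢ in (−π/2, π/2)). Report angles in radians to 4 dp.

rotate P by −φ1: (-0.0559, -0.0591, -0.3336)
  e−x'=0.1959;  (l²−L²−(e−x')²−y'²−z²)/2L = -0.2715
  √(A²+B²)=0.3869;  θ1 = -1.0398+2.3487 ≈ 1.3089
arm 2 (φ=120.0°): x'=-0.0232, y'=0.0780
  e−x'=0.1632;  (l²−L²−(e−x')²−y'²−z²)/2L = -0.2334
  √(A²+B²)=0.3714;  θ2 = -1.1157+2.2503 ≈ 1.1345
rotate P by −φ3: (0.0791, -0.0189, -0.3336)
  e−x'=0.0609;  (l²−L²−(e−x')²−y'²−z²)/2L = -0.1140
  √(A²+B²)=0.3391;  θ3 = -1.3903+1.9135 ≈ 0.5232

θ₁ = 1.3089, θ₂ = 1.1345, θ₃ = 0.5232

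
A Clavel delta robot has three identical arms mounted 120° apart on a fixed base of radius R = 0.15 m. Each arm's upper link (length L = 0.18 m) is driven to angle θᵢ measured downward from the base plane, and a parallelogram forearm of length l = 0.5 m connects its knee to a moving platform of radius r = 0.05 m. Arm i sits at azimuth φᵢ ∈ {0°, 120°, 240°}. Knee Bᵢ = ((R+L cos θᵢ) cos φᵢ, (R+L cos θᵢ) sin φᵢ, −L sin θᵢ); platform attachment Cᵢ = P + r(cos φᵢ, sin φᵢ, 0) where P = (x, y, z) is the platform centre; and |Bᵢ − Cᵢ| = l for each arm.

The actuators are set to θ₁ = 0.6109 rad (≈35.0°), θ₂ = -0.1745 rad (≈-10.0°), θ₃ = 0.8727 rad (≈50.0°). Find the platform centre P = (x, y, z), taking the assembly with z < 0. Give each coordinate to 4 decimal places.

(-0.0476, 0.1925, -0.4581)

φ1=0.0°: virtual centre (0.2474, 0.0000, -0.1032), radius l
arm 2 at φ=120.0°: e+L cos θ2 = 0.2773;  centre 2 = (-0.1386, 0.2401, 0.0313)
φ3=240.0°: virtual centre (-0.1078, -0.1868, -0.1379), radius l
|centre ₂|²−|centre ₁|² = 0.0060;  |centre ₃|²−|centre ₁|² = -0.0063
[-0.7722 0.4802 0.2690]·P = 0.0060;  [-0.7106 -0.3736 -0.0693]·P = -0.0063
det = 0.6297;  x = 0.0013+0.1068z,  y = 0.0145+-0.3885z
into |P−centre ₁|² = l²: 1.1623z² + 0.1427z + -0.1785 = 0;  Δ = 0.8505;  z = -0.4581 or 0.3353 → z<0 root = -0.4581
x = -0.0476, y = 0.1925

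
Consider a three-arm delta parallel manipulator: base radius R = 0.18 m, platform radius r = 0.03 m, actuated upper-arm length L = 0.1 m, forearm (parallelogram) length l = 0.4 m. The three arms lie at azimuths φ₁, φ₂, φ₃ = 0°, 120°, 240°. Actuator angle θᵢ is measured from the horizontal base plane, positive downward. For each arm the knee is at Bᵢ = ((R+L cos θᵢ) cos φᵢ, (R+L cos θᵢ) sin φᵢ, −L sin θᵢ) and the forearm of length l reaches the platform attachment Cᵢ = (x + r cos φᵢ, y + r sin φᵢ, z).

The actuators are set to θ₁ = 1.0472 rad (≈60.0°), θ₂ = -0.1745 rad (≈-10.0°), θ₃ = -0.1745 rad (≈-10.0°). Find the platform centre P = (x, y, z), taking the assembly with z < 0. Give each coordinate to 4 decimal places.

(-0.1250, 0.0000, -0.3198)

O1 = (0.2000·cos0.0°, 0.2000·sin0.0°, -0.0866) = (0.2000, 0.0000, -0.0866)
φ2=120.0°: virtual centre (-0.1242, 0.2152, 0.0174), radius l
φ3=240.0°: virtual centre (-0.1242, -0.2152, 0.0174), radius l
eliminate P² terms by subtracting sphere 1 from 2 and 3
linear system: -0.6485x+0.4304y = 0.0145−0.2079z; -0.6485x+-0.4304y = 0.0145−0.2079z
Cramer: x(z) = -0.0224+0.3206z;  y(z) = 0.0000-0.0000z
into |P−O₁|² = l²: 1.1028z² + 0.0306z + -0.1030 = 0;  Δ = 0.4554;  z = -0.3198 or 0.2921 → z<0 root = -0.3198
x = -0.1250, y = 0.0000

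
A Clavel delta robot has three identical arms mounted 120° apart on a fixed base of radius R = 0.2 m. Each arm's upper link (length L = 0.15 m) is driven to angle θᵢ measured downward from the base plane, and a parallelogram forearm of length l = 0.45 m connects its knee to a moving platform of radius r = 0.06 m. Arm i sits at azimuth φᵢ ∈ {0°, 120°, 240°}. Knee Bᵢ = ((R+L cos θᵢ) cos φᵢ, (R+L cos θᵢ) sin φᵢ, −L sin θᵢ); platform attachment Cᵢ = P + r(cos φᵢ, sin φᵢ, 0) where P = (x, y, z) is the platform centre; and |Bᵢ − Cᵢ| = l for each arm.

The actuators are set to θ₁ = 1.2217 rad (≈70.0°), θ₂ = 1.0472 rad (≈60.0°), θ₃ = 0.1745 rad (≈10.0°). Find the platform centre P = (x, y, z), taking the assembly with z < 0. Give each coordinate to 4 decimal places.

φ1=0.0°: virtual centre (0.1913, 0.0000, -0.1410), radius l
arm 2 at φ=120.0°: e+L cos θ2 = 0.2150;  O2 = (-0.1075, 0.1862, -0.1299)
O3 = (0.2877·cos240.0°, 0.2877·sin240.0°, -0.0260) = (-0.1439, -0.2492, -0.0260)
|O₂|²−|O₁|² = 0.0066;  |O₃|²−|O₁|² = 0.0270
[-0.5976 0.3724 0.0221]·P = 0.0066;  [-0.6703 -0.4983 0.2298]·P = 0.0270
det = 0.5474;  x = -0.0244+0.1764z,  y = -0.0213+0.2238z
into |P−O₁|² = l²: 1.0812z² + 0.1962z + -0.1356 = 0;  Δ = 0.6252;  z = -0.4564 or 0.2749 → z<0 root = -0.4564
x = -0.1049, y = -0.1235

(-0.1049, -0.1235, -0.4564)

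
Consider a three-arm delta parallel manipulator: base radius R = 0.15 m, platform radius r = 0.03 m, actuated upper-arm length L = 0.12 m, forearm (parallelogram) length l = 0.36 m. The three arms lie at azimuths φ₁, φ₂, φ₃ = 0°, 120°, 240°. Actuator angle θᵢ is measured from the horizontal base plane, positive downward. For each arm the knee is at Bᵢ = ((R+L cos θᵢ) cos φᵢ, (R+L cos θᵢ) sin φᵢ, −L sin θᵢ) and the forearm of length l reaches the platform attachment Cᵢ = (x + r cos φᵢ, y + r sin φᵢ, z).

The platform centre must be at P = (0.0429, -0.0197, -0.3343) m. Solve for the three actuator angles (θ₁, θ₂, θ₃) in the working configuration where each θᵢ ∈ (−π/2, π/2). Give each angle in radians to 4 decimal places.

θ₁ = 0.2618, θ₂ = 0.6981, θ₃ = 0.5233

φ1=0.0° → target in arm frame (0.0429, -0.0197)
  A=0.0771, B=-0.3343, C=(l²−L²−A²−y'²−z²)/(2L)=-0.0120
  √(A²+B²)=0.3431;  θ1 = -1.3441+1.6059 ≈ 0.2618
arm 2 (φ=120.0°): x'=-0.0385, y'=-0.0273
  A cos θ + B sin θ = C:  0.1585·cos θ + -0.3343·sin θ = -0.0934
  γ=atan2(-0.3343,0.1585)=-1.1280;  ψ=arccos(-0.2526)=1.8261;  θ2=γ+ψ≈0.6981
rotate P by −φ3: (-0.0044, 0.0470, -0.3343)
  A=0.1244, B=-0.3343, C=(l²−L²−A²−y'²−z²)/(2L)=-0.0593
  √(A²+B²)=0.3567;  θ3 = -1.2146+1.7379 ≈ 0.5233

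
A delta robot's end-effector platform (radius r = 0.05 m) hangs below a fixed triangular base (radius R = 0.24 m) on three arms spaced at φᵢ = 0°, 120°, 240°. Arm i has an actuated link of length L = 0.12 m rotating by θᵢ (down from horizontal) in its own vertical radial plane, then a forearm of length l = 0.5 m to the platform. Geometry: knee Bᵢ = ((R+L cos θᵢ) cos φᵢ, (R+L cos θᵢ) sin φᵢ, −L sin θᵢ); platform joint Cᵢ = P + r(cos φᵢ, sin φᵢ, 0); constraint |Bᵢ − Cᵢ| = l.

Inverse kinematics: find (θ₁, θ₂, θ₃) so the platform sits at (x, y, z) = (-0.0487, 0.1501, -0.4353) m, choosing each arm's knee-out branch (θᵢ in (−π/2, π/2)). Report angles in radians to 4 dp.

θ₁ = 0.7857, θ₂ = -0.3489, θ₃ = 1.0475

arm 1 (φ=0.0°): x'=-0.0487, y'=0.1501
  e−x'=0.2387;  (l²−L²−(e−x')²−y'²−z²)/2L = -0.1391
  √(A²+B²)=0.4965;  θ1 = -1.0692+1.8549 ≈ 0.7857
φ2=120.0° → target in arm frame (0.1543, -0.0329)
  A cos θ + B sin θ = C:  0.0357·cos θ + -0.4353·sin θ = 0.1823
  γ=atan2(-0.4353,0.0357)=-1.4891;  ψ=arccos(0.4175)=1.1401;  θ2=γ+ψ≈-0.3489
arm 3 (φ=240.0°): x'=-0.1056, y'=-0.1172
  e−x'=0.2956;  (l²−L²−(e−x')²−y'²−z²)/2L = -0.2293
  γ=atan2(-0.4353,0.2956)=-0.9742;  ψ=arccos(-0.4358)=2.0217;  θ3=γ+ψ≈1.0475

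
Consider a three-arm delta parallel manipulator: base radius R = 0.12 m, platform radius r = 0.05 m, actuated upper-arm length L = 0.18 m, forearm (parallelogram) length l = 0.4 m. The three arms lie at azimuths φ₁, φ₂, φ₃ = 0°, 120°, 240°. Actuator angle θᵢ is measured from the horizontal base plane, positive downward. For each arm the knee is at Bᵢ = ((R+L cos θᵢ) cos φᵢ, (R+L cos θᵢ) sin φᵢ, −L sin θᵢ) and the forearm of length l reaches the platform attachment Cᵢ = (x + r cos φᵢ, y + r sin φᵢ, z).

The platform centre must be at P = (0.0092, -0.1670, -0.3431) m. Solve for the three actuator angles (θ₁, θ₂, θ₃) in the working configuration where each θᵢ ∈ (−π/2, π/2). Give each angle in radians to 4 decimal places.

rotate P by −φ1: (0.0092, -0.1670, -0.3431)
  e−x'=0.0608;  (l²−L²−(e−x')²−y'²−z²)/2L = -0.0603
  θ1 = atan2(B,A) + arccos(C/0.3484) = 0.3493
arm 2 (φ=120.0°): x'=-0.1492, y'=0.0755
  e−x'=0.2192;  (l²−L²−(e−x')²−y'²−z²)/2L = -0.1219
  √(A²+B²)=0.4072;  θ2 = -1.0022+1.8748 ≈ 0.8726
rotate P by −φ3: (0.1400, 0.0915, -0.3431)
  A=-0.0700, B=-0.3431, C=(l²−L²−A²−y'²−z²)/(2L)=-0.0094
  γ=atan2(-0.3431,-0.0700)=-1.7721;  ψ=arccos(-0.0269)=1.5977;  θ3=γ+ψ≈-0.1745

θ₁ = 0.3493, θ₂ = 0.8726, θ₃ = -0.1745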